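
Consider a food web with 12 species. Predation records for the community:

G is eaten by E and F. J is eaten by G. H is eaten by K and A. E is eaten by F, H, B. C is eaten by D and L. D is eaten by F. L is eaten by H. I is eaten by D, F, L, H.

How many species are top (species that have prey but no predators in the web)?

Top species (has prey, but nothing eats it): F, B, K, A.
Count: 4.

4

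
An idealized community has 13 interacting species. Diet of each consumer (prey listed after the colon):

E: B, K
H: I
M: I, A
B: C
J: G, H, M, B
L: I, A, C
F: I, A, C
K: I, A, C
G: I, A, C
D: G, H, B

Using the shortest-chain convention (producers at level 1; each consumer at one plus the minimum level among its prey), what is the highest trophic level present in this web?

Producers (level 1): I, A, C.
Following each consumer down to its lowest-level prey: C → B → D (levels 1 through 3).
All prey of D (B 2, G 2, H 2) are at level 2 or above, so D is at level 1 + 2 = 3.
Every consumer has at least one prey at level 2 or below, so none exceeds level 3.

3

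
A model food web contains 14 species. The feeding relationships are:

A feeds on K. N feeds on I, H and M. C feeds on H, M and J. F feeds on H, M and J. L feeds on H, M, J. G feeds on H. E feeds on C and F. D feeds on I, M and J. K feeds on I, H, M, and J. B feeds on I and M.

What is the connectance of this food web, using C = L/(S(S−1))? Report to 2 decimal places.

The web has S = 14 species and L = 25 feeding links.
C = L / (S(S−1)) = 25 / 182 = 0.1374 ≈ 0.14.

C = 0.14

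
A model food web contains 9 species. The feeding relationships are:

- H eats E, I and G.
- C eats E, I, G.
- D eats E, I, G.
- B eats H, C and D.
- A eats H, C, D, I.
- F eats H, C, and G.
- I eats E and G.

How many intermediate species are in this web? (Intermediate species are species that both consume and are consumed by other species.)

4

Intermediate species (has both prey and predators): I, C, D, H.
Count: 4.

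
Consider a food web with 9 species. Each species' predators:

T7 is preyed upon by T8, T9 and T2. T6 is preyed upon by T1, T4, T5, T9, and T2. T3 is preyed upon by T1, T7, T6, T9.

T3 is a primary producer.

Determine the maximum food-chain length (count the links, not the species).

One longest chain: T3 → T7 → T9.
It has 3 species and 2 links.

2 links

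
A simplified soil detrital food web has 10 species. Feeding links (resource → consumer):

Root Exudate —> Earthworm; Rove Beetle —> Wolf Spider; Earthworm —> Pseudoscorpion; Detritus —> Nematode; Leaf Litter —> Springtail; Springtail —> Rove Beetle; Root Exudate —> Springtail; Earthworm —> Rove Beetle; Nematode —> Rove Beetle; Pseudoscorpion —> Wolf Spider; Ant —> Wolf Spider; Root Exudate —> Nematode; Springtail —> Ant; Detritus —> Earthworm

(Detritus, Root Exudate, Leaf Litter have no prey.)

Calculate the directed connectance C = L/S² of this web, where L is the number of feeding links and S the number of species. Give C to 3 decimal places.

C = 0.140

The web has S = 10 species and L = 14 feeding links.
C = L / S² = 14 / 100 = 0.1400 ≈ 0.140.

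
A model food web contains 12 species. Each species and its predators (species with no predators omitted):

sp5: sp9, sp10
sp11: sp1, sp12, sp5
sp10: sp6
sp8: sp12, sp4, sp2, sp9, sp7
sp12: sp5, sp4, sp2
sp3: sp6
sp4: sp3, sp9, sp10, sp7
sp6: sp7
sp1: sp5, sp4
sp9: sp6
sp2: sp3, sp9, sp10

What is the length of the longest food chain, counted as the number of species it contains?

6 species

One longest chain: sp11 → sp1 → sp5 → sp9 → sp6 → sp7.
It has 6 species and 5 links.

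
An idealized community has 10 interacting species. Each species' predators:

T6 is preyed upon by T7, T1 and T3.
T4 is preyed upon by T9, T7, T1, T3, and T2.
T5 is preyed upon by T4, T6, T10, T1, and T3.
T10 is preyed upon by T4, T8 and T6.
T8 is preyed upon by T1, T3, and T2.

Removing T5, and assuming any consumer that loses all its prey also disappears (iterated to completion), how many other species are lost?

9

Remove T5.
Round 1: T10 (all prey gone) → extinct.
Round 2: T8 (all prey gone), T4 (all prey gone), T6 (all prey gone) → extinct.
Round 3: T9 (all prey gone), T1 (all prey gone), T7 (all prey gone), T3 (all prey gone), T2 (all prey gone) → extinct.
No further losses. Total secondary extinctions: 9.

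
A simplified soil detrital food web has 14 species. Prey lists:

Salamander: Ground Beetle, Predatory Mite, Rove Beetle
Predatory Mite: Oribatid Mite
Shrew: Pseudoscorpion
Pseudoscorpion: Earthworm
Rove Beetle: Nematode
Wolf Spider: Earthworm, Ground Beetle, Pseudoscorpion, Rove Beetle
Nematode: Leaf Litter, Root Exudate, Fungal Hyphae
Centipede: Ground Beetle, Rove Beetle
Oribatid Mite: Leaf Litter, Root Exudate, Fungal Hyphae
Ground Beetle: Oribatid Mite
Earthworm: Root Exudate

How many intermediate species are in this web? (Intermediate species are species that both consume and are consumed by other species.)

7

Intermediate species (has both prey and predators): Earthworm, Nematode, Oribatid Mite, Ground Beetle, Predatory Mite, Pseudoscorpion, Rove Beetle.
Count: 7.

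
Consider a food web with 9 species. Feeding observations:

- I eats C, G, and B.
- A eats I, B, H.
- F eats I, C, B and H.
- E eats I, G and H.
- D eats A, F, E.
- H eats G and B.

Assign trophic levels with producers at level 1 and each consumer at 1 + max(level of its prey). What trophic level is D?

Trophic level 4

G is a producer → level 1.
I eats G (level 1); other prey at levels: C 1, B 1 → level 2.
A eats I (level 2); other prey at levels: B 1, H 2 → level 3.
D eats A (level 3); other prey at levels: E 3, F 3 → level 4.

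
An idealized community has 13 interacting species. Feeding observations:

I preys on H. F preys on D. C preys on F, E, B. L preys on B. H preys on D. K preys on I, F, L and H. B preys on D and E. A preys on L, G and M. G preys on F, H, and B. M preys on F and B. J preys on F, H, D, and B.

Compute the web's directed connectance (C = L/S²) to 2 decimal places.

The web has S = 13 species and L = 25 feeding links.
C = L / S² = 25 / 169 = 0.1479 ≈ 0.15.

C = 0.15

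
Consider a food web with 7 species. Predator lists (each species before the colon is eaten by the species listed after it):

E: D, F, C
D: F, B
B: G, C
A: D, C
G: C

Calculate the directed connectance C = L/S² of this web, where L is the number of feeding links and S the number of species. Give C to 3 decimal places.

The web has S = 7 species and L = 10 feeding links.
C = L / S² = 10 / 49 = 0.2041 ≈ 0.204.

C = 0.204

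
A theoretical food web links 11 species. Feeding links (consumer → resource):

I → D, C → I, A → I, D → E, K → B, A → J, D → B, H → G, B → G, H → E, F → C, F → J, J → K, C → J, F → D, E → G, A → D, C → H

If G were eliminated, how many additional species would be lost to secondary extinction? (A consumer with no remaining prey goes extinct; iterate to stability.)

Remove G.
Round 1: B (all prey gone), E (all prey gone) → extinct.
Round 2: K (all prey gone), D (all prey gone), H (all prey gone) → extinct.
Round 3: I (all prey gone), J (all prey gone) → extinct.
Round 4: C (all prey gone), A (all prey gone) → extinct.
Round 5: F (all prey gone) → extinct.
No further losses. Total secondary extinctions: 10.

10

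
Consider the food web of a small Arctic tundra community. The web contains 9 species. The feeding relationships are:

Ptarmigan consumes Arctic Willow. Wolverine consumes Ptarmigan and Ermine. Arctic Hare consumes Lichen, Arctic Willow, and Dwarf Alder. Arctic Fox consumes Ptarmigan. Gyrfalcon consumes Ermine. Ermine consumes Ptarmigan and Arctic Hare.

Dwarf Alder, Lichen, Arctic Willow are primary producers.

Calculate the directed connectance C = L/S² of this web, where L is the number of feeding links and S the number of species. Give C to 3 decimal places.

The web has S = 9 species and L = 10 feeding links.
C = L / S² = 10 / 81 = 0.1235 ≈ 0.123.

C = 0.123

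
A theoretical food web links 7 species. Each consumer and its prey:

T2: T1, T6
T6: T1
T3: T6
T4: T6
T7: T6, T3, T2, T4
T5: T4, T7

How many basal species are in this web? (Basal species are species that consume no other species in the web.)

Basal species (no prey listed): T1.
Count: 1.

1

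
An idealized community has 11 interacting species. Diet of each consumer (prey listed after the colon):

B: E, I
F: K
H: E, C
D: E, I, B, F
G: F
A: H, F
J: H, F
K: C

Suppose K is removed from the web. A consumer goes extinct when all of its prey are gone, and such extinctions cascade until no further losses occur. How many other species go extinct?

Remove K.
Round 1: F (all prey gone) → extinct.
Round 2: G (all prey gone) → extinct.
No further losses. Total secondary extinctions: 2.

2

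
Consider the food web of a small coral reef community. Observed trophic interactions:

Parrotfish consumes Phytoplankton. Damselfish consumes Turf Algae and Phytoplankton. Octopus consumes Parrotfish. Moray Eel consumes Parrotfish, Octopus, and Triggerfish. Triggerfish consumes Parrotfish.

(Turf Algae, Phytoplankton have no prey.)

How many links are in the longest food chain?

One longest chain: Phytoplankton → Parrotfish → Triggerfish → Moray Eel.
It has 4 species and 3 links.

3 links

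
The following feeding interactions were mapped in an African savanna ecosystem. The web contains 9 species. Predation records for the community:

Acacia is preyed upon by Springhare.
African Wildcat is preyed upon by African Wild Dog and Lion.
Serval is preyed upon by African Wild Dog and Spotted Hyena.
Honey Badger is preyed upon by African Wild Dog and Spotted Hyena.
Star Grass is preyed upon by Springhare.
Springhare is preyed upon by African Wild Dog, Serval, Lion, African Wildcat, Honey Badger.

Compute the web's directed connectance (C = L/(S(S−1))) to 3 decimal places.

The web has S = 9 species and L = 13 feeding links.
C = L / (S(S−1)) = 13 / 72 = 0.1806 ≈ 0.181.

C = 0.181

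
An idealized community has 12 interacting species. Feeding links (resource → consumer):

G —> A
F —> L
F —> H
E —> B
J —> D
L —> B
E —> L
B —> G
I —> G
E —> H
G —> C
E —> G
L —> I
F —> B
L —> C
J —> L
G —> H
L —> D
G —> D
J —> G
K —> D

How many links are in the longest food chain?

4 links

One longest chain: E → L → B → G → H.
It has 5 species and 4 links.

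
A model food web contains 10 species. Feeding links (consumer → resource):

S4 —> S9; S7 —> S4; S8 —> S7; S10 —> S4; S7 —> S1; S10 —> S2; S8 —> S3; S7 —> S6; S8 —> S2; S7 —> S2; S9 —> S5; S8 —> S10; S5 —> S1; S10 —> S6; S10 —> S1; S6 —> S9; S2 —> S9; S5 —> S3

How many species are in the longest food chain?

One longest chain: S3 → S5 → S9 → S2 → S7 → S8.
It has 6 species and 5 links.

6 species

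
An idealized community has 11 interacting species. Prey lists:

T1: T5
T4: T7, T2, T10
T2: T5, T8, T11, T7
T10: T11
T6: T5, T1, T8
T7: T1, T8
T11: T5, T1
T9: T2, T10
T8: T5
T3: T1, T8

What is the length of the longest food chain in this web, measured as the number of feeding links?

One longest chain: T5 → T1 → T11 → T10 → T4.
It has 5 species and 4 links.

4 links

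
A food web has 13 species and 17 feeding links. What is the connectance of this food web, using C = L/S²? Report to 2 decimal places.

C = 0.10

The web has S = 13 species and L = 17 feeding links.
C = L / S² = 17 / 169 = 0.1006 ≈ 0.10.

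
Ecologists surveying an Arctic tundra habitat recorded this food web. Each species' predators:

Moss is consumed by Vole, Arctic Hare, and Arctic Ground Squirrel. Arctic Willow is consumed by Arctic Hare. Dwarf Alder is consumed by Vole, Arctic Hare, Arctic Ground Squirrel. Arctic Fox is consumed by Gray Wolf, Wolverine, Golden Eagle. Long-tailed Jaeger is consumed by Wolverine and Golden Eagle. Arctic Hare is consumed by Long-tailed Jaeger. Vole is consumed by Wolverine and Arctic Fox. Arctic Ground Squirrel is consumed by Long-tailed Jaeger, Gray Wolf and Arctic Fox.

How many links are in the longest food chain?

3 links

One longest chain: Dwarf Alder → Arctic Ground Squirrel → Arctic Fox → Wolverine.
It has 4 species and 3 links.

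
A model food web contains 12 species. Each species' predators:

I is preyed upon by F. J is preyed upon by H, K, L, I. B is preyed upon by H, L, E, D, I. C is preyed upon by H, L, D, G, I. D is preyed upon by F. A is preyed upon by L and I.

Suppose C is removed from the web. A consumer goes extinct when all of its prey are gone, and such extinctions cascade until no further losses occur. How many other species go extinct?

Remove C.
Round 1: G (all prey gone) → extinct.
No further losses. Total secondary extinctions: 1.

1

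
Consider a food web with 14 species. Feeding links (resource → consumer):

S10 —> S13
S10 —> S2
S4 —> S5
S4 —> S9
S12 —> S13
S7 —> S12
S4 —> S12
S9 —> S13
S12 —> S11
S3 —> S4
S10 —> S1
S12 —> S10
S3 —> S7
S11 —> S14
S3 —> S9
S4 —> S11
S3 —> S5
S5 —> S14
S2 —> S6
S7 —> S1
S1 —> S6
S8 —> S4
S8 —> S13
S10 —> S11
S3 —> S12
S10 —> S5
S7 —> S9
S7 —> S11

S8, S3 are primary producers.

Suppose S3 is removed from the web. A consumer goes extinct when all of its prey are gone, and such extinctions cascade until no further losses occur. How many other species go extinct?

1

Remove S3.
Round 1: S7 (all prey gone) → extinct.
No further losses. Total secondary extinctions: 1.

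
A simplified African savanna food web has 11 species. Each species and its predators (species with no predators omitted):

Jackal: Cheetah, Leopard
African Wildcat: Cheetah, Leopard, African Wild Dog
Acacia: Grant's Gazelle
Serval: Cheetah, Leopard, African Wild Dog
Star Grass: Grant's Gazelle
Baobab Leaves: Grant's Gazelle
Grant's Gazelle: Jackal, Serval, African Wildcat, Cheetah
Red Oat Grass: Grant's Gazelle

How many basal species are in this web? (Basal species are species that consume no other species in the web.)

Basal species (no prey listed): Acacia, Star Grass, Baobab Leaves, Red Oat Grass.
Count: 4.

4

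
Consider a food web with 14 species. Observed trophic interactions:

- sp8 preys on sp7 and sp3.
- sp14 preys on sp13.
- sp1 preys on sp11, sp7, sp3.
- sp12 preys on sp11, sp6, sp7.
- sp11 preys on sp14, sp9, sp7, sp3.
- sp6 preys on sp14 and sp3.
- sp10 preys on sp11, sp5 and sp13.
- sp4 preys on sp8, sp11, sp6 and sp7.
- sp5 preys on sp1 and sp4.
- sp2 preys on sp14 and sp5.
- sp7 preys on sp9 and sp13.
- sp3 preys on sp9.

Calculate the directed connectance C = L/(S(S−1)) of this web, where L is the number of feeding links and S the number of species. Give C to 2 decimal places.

The web has S = 14 species and L = 29 feeding links.
C = L / (S(S−1)) = 29 / 182 = 0.1593 ≈ 0.16.

C = 0.16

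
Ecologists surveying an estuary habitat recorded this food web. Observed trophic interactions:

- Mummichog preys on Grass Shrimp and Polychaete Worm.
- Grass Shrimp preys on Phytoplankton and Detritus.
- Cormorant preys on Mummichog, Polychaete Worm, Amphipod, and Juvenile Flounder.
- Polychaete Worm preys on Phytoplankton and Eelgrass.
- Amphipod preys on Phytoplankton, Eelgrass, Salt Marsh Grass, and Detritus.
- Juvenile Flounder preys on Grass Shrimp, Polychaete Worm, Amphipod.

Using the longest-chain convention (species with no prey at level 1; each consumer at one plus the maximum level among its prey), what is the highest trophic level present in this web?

Basal resources (level 1): Phytoplankton, Salt Marsh Grass, Detritus, Eelgrass.
Phytoplankton → Grass Shrimp → Mummichog → Cormorant gives Cormorant level 4.
No species has a prey at level 4, so no species reaches level 5.

4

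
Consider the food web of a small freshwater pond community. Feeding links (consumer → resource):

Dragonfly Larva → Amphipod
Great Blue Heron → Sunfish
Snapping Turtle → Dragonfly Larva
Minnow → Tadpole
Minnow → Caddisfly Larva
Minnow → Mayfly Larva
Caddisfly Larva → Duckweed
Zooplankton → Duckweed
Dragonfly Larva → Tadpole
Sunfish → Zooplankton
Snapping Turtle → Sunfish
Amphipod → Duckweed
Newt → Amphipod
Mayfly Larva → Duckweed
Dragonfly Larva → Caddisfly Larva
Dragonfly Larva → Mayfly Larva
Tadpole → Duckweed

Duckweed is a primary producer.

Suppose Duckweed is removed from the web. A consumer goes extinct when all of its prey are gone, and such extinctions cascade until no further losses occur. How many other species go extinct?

11

Remove Duckweed.
Round 1: Tadpole (all prey gone), Mayfly Larva (all prey gone), Caddisfly Larva (all prey gone), Zooplankton (all prey gone), Amphipod (all prey gone) → extinct.
Round 2: Sunfish (all prey gone), Newt (all prey gone), Dragonfly Larva (all prey gone), Minnow (all prey gone) → extinct.
Round 3: Snapping Turtle (all prey gone), Great Blue Heron (all prey gone) → extinct.
No further losses. Total secondary extinctions: 11.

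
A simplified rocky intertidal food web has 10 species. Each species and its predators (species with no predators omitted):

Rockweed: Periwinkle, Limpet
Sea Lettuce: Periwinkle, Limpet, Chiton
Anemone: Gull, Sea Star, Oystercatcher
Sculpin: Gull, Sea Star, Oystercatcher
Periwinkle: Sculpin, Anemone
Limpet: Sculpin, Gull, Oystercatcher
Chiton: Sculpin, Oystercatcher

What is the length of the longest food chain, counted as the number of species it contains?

4 species

One longest chain: Sea Lettuce → Periwinkle → Sculpin → Gull.
It has 4 species and 3 links.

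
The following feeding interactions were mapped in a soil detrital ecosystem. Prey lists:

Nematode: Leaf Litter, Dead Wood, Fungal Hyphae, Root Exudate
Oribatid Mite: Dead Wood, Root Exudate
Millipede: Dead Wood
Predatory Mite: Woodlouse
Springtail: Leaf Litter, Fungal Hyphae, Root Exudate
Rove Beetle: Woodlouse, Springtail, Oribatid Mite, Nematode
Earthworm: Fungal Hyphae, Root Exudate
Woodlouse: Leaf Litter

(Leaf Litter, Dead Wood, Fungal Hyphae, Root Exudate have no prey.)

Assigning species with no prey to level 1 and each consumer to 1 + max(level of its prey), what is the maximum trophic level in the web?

3

Basal resources (level 1): Leaf Litter, Dead Wood, Fungal Hyphae, Root Exudate.
Dead Wood → Oribatid Mite → Rove Beetle gives Rove Beetle level 3.
No species has a prey at level 3, so no species reaches level 4.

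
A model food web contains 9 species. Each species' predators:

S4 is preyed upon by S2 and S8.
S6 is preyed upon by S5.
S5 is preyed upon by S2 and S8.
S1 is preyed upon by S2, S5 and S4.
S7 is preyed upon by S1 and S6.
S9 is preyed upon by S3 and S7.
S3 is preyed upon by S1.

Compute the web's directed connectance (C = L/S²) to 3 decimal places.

The web has S = 9 species and L = 13 feeding links.
C = L / S² = 13 / 81 = 0.1605 ≈ 0.160.

C = 0.160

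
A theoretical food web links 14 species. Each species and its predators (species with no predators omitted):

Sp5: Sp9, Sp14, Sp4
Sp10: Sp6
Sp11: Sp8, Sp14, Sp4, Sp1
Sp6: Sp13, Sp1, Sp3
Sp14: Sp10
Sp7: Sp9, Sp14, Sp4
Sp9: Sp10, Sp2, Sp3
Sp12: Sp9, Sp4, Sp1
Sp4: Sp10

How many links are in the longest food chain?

One longest chain: Sp12 → Sp9 → Sp10 → Sp6 → Sp13.
It has 5 species and 4 links.

4 links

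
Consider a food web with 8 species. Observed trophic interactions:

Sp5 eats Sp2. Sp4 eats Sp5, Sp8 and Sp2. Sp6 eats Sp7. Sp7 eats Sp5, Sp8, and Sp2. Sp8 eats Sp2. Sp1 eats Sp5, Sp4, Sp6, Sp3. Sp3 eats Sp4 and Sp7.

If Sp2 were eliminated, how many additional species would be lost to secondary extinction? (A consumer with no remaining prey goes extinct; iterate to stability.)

Remove Sp2.
Round 1: Sp8 (all prey gone), Sp5 (all prey gone) → extinct.
Round 2: Sp4 (all prey gone), Sp7 (all prey gone) → extinct.
Round 3: Sp6 (all prey gone), Sp3 (all prey gone) → extinct.
Round 4: Sp1 (all prey gone) → extinct.
No further losses. Total secondary extinctions: 7.

7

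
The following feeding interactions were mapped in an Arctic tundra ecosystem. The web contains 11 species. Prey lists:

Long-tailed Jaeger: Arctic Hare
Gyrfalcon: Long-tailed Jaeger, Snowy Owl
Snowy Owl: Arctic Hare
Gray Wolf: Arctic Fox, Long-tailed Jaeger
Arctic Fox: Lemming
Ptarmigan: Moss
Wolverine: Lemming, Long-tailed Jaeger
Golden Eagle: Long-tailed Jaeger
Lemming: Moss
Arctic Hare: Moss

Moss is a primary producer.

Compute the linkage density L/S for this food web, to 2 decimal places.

There are L = 13 links among S = 11 species.
L/S = 13/11 = 1.1818 ≈ 1.18.

L/S = 1.18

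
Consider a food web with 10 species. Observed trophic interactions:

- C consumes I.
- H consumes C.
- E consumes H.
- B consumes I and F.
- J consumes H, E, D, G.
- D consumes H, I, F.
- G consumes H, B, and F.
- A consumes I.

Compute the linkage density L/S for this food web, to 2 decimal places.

L/S = 1.60

There are L = 16 links among S = 10 species.
L/S = 16/10 = 1.6000 ≈ 1.60.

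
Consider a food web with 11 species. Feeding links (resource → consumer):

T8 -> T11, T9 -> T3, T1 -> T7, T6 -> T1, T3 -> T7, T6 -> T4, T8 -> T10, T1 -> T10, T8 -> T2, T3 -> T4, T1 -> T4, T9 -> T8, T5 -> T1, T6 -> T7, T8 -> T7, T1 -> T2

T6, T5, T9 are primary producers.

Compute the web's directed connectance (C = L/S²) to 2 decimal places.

The web has S = 11 species and L = 16 feeding links.
C = L / S² = 16 / 121 = 0.1322 ≈ 0.13.

C = 0.13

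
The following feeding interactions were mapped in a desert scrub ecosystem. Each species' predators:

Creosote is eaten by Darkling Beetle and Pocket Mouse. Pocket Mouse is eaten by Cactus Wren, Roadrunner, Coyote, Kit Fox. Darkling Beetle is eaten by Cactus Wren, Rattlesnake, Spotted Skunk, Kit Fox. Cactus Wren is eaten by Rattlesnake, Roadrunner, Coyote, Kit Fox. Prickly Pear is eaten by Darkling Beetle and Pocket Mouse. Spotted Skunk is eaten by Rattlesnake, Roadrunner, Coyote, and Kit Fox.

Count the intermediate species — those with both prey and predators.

4

Intermediate species (has both prey and predators): Darkling Beetle, Pocket Mouse, Spotted Skunk, Cactus Wren.
Count: 4.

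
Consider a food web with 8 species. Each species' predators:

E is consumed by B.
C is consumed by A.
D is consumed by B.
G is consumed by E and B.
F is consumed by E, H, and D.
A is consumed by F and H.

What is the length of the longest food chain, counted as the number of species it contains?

One longest chain: C → A → F → E → B.
It has 5 species and 4 links.

5 species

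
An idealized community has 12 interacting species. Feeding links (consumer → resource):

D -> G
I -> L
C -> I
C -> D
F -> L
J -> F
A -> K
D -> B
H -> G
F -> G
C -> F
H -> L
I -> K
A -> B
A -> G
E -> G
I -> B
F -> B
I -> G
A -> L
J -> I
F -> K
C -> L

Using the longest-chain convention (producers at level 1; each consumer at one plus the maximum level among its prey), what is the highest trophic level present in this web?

Producers (level 1): B, L, K, G.
B → I → J gives J level 3.
No species has a prey at level 3, so no species reaches level 4.

3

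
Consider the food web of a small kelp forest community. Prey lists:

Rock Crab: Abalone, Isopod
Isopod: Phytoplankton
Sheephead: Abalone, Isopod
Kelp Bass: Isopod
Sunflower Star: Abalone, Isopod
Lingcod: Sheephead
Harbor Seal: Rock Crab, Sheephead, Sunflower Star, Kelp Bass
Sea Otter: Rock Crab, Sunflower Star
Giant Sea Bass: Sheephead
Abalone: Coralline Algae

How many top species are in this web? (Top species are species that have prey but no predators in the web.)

4

Top species (has prey, but nothing eats it): Giant Sea Bass, Harbor Seal, Sea Otter, Lingcod.
Count: 4.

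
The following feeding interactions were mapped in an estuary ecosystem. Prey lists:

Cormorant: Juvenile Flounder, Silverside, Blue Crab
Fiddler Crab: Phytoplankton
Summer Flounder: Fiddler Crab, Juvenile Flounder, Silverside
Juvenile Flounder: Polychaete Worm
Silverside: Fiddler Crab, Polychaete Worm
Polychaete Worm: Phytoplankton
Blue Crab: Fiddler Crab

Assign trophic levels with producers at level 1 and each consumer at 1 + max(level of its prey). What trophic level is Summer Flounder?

Phytoplankton is a producer → level 1.
Polychaete Worm eats Phytoplankton → level 2.
Juvenile Flounder eats Polychaete Worm → level 3.
Summer Flounder eats Juvenile Flounder (level 3); other prey at levels: Fiddler Crab 2, Silverside 3 → level 4.

Trophic level 4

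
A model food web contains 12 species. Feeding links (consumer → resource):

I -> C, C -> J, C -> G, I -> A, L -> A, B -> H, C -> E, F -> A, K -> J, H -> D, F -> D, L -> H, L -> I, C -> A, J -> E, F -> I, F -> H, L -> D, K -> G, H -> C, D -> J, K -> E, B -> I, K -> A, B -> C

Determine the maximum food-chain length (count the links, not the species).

One longest chain: E → J → C → I → L.
It has 5 species and 4 links.

4 links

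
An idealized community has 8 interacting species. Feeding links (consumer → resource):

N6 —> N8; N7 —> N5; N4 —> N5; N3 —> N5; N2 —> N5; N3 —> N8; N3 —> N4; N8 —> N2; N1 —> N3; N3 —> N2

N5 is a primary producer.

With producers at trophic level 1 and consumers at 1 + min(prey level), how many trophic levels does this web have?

4

Producers (level 1): N5.
Following each consumer down to its lowest-level prey: N5 → N2 → N8 → N6 (levels 1 through 4).
All prey of N6 (N8 3) are at level 3 or above, so N6 is at level 1 + 3 = 4.
Every consumer has at least one prey at level 3 or below, so none exceeds level 4.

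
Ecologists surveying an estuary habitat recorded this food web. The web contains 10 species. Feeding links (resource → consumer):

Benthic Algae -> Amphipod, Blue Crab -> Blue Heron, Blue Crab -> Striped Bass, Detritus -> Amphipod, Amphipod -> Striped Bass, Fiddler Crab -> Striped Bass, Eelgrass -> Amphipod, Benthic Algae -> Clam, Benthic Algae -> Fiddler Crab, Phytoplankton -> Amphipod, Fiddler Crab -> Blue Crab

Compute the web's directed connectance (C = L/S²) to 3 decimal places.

C = 0.110

The web has S = 10 species and L = 11 feeding links.
C = L / S² = 11 / 100 = 0.1100 ≈ 0.110.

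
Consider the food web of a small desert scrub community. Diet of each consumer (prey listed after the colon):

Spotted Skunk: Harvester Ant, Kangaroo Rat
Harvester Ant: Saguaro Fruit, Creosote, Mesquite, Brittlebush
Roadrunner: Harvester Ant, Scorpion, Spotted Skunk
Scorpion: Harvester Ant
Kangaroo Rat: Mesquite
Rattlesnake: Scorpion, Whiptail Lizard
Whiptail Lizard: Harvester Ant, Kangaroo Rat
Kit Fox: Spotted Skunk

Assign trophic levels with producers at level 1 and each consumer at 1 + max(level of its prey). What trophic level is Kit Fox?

Saguaro Fruit is a producer → level 1.
Harvester Ant eats Saguaro Fruit (level 1); other prey at levels: Creosote 1, Mesquite 1, Brittlebush 1 → level 2.
Spotted Skunk eats Harvester Ant (level 2); other prey at levels: Kangaroo Rat 2 → level 3.
Kit Fox eats Spotted Skunk → level 4.

Trophic level 4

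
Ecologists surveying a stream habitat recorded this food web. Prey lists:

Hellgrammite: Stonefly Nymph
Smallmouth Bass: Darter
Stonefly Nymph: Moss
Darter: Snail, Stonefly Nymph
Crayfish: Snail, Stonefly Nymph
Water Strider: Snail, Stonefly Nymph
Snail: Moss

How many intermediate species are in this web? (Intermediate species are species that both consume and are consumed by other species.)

Intermediate species (has both prey and predators): Snail, Stonefly Nymph, Darter.
Count: 3.

3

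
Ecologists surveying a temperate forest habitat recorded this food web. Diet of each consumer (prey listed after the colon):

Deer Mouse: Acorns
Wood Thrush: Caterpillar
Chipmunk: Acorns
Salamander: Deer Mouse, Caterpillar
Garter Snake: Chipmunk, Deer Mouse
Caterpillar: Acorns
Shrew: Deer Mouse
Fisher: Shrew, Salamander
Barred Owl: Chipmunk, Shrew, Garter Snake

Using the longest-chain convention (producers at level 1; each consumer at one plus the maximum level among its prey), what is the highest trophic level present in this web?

Producers (level 1): Acorns.
Acorns → Deer Mouse → Shrew → Barred Owl gives Barred Owl level 4.
No species has a prey at level 4, so no species reaches level 5.

4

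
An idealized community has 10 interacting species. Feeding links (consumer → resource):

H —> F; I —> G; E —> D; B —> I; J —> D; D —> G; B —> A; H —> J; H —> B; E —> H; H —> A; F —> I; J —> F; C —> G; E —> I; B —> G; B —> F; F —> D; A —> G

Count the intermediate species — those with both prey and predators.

7

Intermediate species (has both prey and predators): I, A, D, F, J, B, H.
Count: 7.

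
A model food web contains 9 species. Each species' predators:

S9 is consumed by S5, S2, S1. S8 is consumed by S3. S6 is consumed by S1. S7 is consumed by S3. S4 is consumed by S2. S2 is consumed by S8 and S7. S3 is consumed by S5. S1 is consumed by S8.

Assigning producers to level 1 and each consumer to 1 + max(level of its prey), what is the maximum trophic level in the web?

5

Producers (level 1): S4, S6, S9.
S4 → S2 → S7 → S3 → S5 gives S5 level 5.
No species has a prey at level 5, so no species reaches level 6.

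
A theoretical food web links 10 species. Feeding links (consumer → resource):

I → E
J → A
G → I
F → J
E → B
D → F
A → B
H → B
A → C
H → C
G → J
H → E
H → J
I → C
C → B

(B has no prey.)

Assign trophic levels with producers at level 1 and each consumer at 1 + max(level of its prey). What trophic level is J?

B is a producer → level 1.
C eats B → level 2.
A eats C (level 2); other prey at levels: B 1 → level 3.
J eats A → level 4.

Trophic level 4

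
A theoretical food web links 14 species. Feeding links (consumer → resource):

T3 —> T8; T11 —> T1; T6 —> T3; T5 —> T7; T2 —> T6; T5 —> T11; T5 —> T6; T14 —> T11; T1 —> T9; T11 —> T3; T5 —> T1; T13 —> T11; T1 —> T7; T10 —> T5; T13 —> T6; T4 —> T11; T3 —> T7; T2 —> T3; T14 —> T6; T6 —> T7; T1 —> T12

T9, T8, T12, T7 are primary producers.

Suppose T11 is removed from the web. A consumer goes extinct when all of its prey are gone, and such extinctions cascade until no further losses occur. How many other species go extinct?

Remove T11.
Round 1: T4 (all prey gone) → extinct.
No further losses. Total secondary extinctions: 1.

1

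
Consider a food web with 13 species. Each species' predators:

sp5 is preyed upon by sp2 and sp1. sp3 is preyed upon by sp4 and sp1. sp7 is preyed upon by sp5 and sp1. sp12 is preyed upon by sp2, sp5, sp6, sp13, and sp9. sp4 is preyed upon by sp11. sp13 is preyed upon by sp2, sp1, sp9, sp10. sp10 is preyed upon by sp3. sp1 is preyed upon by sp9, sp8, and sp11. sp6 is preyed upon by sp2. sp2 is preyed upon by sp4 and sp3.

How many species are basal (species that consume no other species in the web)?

Basal species (no prey listed): sp12, sp7.
Count: 2.

2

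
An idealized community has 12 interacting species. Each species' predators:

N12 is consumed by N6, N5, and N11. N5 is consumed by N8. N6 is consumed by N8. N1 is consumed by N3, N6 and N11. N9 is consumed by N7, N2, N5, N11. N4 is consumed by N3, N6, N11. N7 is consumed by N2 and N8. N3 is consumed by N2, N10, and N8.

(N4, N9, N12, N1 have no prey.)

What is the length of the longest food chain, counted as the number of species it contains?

3 species

One longest chain: N9 → N7 → N2.
It has 3 species and 2 links.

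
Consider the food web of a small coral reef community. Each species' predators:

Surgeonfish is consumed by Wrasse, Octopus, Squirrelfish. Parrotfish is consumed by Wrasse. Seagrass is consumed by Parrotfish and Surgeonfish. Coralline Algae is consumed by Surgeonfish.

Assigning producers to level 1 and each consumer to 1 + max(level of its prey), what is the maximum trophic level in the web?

Producers (level 1): Coralline Algae, Seagrass.
Coralline Algae → Surgeonfish → Octopus gives Octopus level 3.
No species has a prey at level 3, so no species reaches level 4.

3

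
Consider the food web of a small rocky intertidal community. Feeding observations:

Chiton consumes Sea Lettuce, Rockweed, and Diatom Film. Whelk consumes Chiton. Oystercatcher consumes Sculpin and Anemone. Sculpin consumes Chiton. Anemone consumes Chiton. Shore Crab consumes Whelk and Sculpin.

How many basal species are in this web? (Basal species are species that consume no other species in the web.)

3

Basal species (no prey listed): Diatom Film, Rockweed, Sea Lettuce.
Count: 3.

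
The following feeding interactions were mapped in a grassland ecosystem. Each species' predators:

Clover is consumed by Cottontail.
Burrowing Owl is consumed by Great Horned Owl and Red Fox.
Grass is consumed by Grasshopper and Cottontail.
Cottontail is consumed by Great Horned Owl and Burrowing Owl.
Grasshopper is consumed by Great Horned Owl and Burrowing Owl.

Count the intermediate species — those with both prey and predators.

Intermediate species (has both prey and predators): Grasshopper, Cottontail, Burrowing Owl.
Count: 3.

3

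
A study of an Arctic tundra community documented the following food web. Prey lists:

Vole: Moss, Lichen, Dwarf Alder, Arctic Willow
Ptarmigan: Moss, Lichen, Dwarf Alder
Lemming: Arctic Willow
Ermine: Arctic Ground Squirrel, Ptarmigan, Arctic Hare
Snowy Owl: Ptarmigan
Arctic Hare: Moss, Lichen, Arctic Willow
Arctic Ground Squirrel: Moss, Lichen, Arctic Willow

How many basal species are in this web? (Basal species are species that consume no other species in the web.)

4

Basal species (no prey listed): Moss, Lichen, Dwarf Alder, Arctic Willow.
Count: 4.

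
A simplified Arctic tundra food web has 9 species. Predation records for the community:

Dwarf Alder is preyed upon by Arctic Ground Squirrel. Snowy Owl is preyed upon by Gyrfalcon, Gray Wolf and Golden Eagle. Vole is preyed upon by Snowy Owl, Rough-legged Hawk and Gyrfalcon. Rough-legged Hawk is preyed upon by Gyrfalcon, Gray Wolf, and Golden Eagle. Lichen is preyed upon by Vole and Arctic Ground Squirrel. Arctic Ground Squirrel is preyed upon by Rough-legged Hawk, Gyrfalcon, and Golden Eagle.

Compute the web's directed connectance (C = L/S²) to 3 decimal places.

C = 0.185

The web has S = 9 species and L = 15 feeding links.
C = L / S² = 15 / 81 = 0.1852 ≈ 0.185.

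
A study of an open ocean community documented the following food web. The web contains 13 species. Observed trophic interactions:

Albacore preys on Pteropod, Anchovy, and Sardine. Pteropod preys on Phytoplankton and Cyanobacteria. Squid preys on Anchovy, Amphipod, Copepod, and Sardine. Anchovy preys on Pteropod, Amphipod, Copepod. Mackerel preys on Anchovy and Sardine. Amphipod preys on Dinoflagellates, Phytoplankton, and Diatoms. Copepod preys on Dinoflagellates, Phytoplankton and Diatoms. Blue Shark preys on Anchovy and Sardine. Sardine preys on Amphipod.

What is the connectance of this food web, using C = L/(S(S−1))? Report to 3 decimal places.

C = 0.147

The web has S = 13 species and L = 23 feeding links.
C = L / (S(S−1)) = 23 / 156 = 0.1474 ≈ 0.147.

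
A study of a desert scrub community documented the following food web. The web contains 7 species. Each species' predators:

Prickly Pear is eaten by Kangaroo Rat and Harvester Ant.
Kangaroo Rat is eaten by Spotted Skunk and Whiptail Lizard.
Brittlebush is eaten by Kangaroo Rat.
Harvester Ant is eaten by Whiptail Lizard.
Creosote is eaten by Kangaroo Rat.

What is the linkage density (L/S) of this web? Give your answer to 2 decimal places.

L/S = 1.00

There are L = 7 links among S = 7 species.
L/S = 7/7 = 1.0000 ≈ 1.00.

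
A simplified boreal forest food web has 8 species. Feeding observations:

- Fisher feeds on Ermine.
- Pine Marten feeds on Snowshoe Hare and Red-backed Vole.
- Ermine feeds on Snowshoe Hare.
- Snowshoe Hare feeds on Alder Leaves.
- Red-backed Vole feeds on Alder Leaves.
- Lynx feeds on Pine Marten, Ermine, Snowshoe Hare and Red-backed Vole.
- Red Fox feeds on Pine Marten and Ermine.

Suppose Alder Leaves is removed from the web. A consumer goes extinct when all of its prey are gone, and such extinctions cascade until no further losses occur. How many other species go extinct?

7

Remove Alder Leaves.
Round 1: Snowshoe Hare (all prey gone), Red-backed Vole (all prey gone) → extinct.
Round 2: Pine Marten (all prey gone), Ermine (all prey gone) → extinct.
Round 3: Red Fox (all prey gone), Lynx (all prey gone), Fisher (all prey gone) → extinct.
No further losses. Total secondary extinctions: 7.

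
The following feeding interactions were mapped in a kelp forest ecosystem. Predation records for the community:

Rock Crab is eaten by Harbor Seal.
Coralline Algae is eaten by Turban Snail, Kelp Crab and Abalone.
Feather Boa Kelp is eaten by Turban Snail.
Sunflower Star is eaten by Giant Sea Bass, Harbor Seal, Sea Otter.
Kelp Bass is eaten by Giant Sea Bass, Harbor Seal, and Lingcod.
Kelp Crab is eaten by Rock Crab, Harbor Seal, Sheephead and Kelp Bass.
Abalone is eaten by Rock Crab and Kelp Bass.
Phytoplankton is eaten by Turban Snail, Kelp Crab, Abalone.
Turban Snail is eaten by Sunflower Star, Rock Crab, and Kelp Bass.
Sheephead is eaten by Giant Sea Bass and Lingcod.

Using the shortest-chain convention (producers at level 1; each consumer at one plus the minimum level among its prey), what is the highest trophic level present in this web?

Producers (level 1): Feather Boa Kelp, Coralline Algae, Phytoplankton.
Following each consumer down to its lowest-level prey: Coralline Algae → Kelp Crab → Sheephead → Giant Sea Bass (levels 1 through 4).
All prey of Giant Sea Bass (Sheephead 3, Kelp Bass 3, Sunflower Star 3) are at level 3 or above, so Giant Sea Bass is at level 1 + 3 = 4.
Every consumer has at least one prey at level 3 or below, so none exceeds level 4.

4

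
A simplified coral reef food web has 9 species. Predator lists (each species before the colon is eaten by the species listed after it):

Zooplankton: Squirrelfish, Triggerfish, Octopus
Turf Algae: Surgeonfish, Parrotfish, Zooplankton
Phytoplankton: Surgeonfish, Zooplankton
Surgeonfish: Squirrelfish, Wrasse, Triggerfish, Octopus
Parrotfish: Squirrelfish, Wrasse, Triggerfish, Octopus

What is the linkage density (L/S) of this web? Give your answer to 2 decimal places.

There are L = 16 links among S = 9 species.
L/S = 16/9 = 1.7778 ≈ 1.78.

L/S = 1.78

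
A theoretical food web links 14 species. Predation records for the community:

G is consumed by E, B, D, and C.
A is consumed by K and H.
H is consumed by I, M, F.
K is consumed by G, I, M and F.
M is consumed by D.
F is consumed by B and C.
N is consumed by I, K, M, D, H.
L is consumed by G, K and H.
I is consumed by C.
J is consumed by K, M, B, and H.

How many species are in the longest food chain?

One longest chain: A → H → I → C.
It has 4 species and 3 links.

4 species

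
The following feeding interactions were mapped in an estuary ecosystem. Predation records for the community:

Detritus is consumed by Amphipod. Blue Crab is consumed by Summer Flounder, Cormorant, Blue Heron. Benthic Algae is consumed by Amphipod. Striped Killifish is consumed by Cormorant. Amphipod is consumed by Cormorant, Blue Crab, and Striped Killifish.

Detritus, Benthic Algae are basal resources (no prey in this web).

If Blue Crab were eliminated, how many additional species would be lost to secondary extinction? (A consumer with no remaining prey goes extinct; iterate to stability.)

Remove Blue Crab.
Round 1: Blue Heron (all prey gone), Summer Flounder (all prey gone) → extinct.
No further losses. Total secondary extinctions: 2.

2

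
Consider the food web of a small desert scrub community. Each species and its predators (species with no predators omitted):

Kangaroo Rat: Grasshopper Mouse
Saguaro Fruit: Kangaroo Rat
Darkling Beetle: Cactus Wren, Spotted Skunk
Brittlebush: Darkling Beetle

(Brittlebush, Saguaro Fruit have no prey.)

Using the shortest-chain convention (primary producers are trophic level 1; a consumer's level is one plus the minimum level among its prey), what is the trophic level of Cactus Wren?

Trophic level 3

Brittlebush is a producer → level 1.
Darkling Beetle eats Brittlebush → level 2.
Cactus Wren eats Darkling Beetle → level 3.
No prey of Cactus Wren is below level 2, so 3 is the minimum.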